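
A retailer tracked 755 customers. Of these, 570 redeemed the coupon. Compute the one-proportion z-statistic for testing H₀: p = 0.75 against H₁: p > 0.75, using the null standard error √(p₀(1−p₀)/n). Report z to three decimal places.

With x = 570 successes in n = 755, p̂ = 0.75497.
Under H₀, SE = √(p₀(1−p₀)/n) = √(0.75·0.25/755) = √0.000248344 = 0.015759.
z = (0.75497 − 0.75)/0.015759 = 0.00497/0.015759 = 0.315.

z = 0.315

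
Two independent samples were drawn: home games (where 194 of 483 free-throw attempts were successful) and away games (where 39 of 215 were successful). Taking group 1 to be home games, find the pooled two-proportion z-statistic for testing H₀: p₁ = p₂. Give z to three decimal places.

z = 5.697

p̂₁ = 194/483 = 0.40166, p̂₂ = 39/215 = 0.18140.
Pooling: p̂ = 233/698 = 0.33381.
SE = √[p̂(1−p̂)(1/n₁+1/n₂)] = √[0.33381·0.66619·(1/483+1/215)] ≈ 0.038662.
z = 0.22026/0.038662 = 5.697.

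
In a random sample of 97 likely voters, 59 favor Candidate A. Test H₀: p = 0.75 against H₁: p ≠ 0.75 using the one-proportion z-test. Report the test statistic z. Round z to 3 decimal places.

z = -3.224

With x = 59 successes in n = 97, p̂ = 0.60825.
Under H₀, SE = √(p₀(1−p₀)/n) = √(0.75·0.25/97) = √0.001932990 = 0.043966.
Test statistic: z = -0.14175/0.043966 = -3.224.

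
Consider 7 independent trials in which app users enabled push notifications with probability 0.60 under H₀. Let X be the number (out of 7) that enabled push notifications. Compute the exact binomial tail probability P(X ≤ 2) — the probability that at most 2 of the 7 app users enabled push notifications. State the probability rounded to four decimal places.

P = 0.0963

X ~ Binomial(n=7, p=0.60).
P(X ≤ 2) = C(7,0)·0.60^0·0.40^7 + C(7,1)·0.60^1·0.40^6 + C(7,2)·0.60^2·0.40^5.
= 0.001638 + 0.017203 + 0.077414 = 0.0963.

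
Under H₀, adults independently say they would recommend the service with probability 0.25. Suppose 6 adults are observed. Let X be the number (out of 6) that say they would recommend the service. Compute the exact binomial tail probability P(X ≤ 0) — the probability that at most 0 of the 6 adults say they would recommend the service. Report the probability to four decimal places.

X ~ Binomial(n=6, p=0.25).
P(X ≤ 0) = C(6,0)·0.25^0·0.75^6.
= 0.177979 = 0.1780.

P = 0.1780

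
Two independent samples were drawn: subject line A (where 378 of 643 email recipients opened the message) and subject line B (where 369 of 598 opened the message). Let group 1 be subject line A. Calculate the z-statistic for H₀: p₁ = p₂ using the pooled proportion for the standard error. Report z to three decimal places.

z = -1.050

Sample proportions: p̂₁ = 378/643 = 0.58787 and p̂₂ = 369/598 = 0.61706.
Pooled p̂ = (378+369)/(643+598) = 747/1241 = 0.60193.
SE = √[p̂(1−p̂)(1/n₁+1/n₂)] = √[0.60193·0.39807·(1/643+1/598)] ≈ 0.027809.
z = -0.02919/0.027809 = -1.050.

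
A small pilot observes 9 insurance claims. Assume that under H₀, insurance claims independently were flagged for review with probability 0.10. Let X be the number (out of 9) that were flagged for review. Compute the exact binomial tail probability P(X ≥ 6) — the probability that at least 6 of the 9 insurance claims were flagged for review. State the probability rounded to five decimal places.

X ~ Binomial(n=9, p=0.10).
P(X ≥ 6) = C(9,6)·0.10^6·0.90^3 + C(9,7)·0.10^7·0.90^2 + C(9,8)·0.10^8·0.90^1 + C(9,9)·0.10^9·0.90^0.
= 0.000061 + 0.000003 + 0.000000 + 0.000000 = 0.00006.

P = 0.00006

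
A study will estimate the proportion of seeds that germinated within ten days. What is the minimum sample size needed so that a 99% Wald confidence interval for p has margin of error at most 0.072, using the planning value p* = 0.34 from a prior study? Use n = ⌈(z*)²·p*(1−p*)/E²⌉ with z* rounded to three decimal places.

n = 288

The 99% critical value is z* = 2.576.
p*(1−p*) = 0.2244.
Required n before rounding: 6.635776 × 0.2244 / 0.072² = 287.243.
Rounding up, n = 288.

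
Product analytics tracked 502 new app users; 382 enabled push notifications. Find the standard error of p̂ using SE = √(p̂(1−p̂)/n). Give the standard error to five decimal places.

The sample proportion is 382/502 = 0.76096.
p̂(1−p̂) = 0.76096·0.23904 = 0.181900.
SE = √(0.181900/502) = √0.000362351 = 0.01904.

SE = 0.01904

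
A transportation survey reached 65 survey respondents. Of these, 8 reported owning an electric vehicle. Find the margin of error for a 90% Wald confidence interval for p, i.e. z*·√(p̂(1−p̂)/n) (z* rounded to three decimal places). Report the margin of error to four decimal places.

ME = 0.0670

p̂ = 8/65 = 0.12308.
SE(p̂) = √(0.12308·0.87692/65) = 0.040749.
For 90% confidence, z* = 1.645.
ME = 1.645·0.040749 = 0.0670.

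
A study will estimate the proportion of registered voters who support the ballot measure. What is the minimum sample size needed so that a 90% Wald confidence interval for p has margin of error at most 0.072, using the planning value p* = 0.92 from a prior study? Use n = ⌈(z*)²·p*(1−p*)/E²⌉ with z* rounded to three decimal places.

n = 39

For 90% confidence, z* = 1.645.
p*(1−p*) = 0.92·0.08 = 0.0736.
(z*)²·p*(1−p*)/E² = 2.706025·0.0736/0.005184 = 38.419.
⌈38.419⌉ = 39.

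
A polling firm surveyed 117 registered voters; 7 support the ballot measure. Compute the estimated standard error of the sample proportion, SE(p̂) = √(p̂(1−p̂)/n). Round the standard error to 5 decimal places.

p̂ = 7/117 = 0.05983.
p̂(1−p̂) = 0.05983·0.94017 = 0.056250.
Dividing by n and taking the root: √0.000480769 = 0.02193.

SE = 0.02193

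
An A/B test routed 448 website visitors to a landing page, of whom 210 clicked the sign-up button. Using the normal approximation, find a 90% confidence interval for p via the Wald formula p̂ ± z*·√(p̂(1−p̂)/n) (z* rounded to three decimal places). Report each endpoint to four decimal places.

(0.4300, 0.5075)

Sample proportion p̂ = 210/448 = 0.46875.
Standard error of p̂: √(0.249023/448) = √0.000555856 = 0.023577.
For 90% confidence, z* = 1.645.
Margin of error: 1.645 × 0.023577 = 0.03878.
CI: 0.46875 ± 0.03878 = (0.4300, 0.5075).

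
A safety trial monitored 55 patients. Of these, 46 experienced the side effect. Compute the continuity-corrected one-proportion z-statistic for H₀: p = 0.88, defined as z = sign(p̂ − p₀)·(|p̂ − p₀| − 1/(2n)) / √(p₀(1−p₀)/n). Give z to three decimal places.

z = -0.788

p̂ = 46/55 = 0.83636. p̂ − p₀ = -0.043636.
Continuity correction 1/(2n) = 1/110 = 0.009091.
Corrected numerator: |-0.043636| − 0.009091 = 0.034545.
Under H₀, SE = √(p₀(1−p₀)/n) = √(0.88·0.12/55) = √0.001920000 = 0.043818.
z = −0.034545/0.043818 = -0.788.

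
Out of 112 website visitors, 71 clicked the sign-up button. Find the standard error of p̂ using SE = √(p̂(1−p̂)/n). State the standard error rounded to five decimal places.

SE = 0.04552

Sample proportion p̂ = 71/112 = 0.63393.
p̂(1−p̂) = 0.63393·0.36607 = 0.232063.
SE = √(0.232063/112) = √0.002071991 = 0.04552.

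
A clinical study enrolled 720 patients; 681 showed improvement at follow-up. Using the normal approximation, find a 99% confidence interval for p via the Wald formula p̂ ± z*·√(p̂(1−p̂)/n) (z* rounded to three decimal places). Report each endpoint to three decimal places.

With x = 681 successes in n = 720, p̂ = 0.94583.
Standard error of p̂: √(0.051233/720) = √0.000071156 = 0.008435.
For 99% confidence, z* = 2.576.
Margin of error: 2.576 × 0.008435 = 0.02173.
So the interval runs from 0.924 to 0.968.

(0.924, 0.968)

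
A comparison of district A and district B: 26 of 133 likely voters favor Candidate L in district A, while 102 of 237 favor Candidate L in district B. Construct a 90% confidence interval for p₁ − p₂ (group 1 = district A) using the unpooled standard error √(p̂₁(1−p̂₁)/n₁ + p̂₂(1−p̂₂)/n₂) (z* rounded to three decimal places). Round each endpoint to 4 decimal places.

p̂₁ = 0.19549, p̂₂ = 0.43038, so the observed difference is -0.23489.
Unpooled SE = √(p̂₁(1−p̂₁)/n₁ + p̂₂(1−p̂₂)/n₂) = √(0.001182503 + 0.001034401) = 0.047084.
For 90% confidence, z* = 1.645. Margin = 1.645·0.047084 = 0.07745.
CI: -0.23489 ± 0.07745 = (-0.3123, -0.1574).

(-0.3123, -0.1574)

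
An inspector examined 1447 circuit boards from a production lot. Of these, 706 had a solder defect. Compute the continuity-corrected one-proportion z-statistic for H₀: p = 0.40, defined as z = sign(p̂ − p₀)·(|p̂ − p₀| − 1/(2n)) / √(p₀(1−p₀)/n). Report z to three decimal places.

z = 6.799

With x = 706 successes in n = 1447, p̂ = 0.48791. p̂ − p₀ = 0.087906.
1/(2n) = 0.000346.
Corrected numerator: |0.087906| − 0.000346 = 0.087560.
SE₀ = √(0.40·0.60/1447) = 0.012879.
z = +0.087560/0.012879 = 6.799.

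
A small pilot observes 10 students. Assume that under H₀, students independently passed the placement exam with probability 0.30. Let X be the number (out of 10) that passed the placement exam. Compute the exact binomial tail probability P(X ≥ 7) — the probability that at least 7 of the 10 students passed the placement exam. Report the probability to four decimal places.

X ~ Binomial(n=10, p=0.30).
P(X ≥ 7) = C(10,7)·0.30^7·0.70^3 + C(10,8)·0.30^8·0.70^2 + C(10,9)·0.30^9·0.70^1 + C(10,10)·0.30^10·0.70^0.
= 0.009002 + 0.001447 + 0.000138 + 0.000006 = 0.0106.

P = 0.0106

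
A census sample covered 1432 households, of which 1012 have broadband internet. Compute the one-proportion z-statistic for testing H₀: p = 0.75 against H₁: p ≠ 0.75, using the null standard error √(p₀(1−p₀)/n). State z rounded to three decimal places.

The sample proportion is 1012/1432 = 0.70670.
Null standard error: √(0.75·0.25/1432) = √0.000130936 = 0.011443.
Test statistic: z = -0.04330/0.011443 = -3.784.

z = -3.784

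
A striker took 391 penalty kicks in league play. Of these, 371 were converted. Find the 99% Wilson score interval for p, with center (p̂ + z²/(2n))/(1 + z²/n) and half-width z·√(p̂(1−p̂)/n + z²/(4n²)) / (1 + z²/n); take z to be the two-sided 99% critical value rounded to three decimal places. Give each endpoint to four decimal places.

(0.9119, 0.9708)

Here p̂ = 371/391 = 0.94885 and z = 2.576 (z² = 6.635776).
Denominator 1 + z²/n = 1 + 6.635776/391 = 1.016971.
Center = (0.94885 + 0.008486)/1.016971 = 0.94136.
Radicand: p̂(1−p̂)/n + z²/(4n²) = 0.000124129 + 0.000010851 = 0.000134980.
Half-width = z·√(radicand)/denom = 2.576·0.011618/1.016971 = 0.02943.
CI: 0.94136 ± 0.02943 = (0.9119, 0.9708).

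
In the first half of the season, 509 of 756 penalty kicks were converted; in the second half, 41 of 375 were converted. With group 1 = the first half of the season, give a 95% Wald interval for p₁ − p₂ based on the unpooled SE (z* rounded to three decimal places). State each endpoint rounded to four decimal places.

p̂₁ = 509/756 = 0.67328, p̂₂ = 41/375 = 0.10933; p̂₁ − p̂₂ = 0.56395.
Unpooled SE = √(p̂₁(1−p̂₁)/n₁ + p̂₂(1−p̂₂)/n₂) = √(0.000290971 + 0.000259679) = 0.023466.
The 95% critical value is z* = 1.960. Margin = 1.960·0.023466 = 0.04599.
So the interval runs from 0.5180 to 0.6099.

(0.5180, 0.6099)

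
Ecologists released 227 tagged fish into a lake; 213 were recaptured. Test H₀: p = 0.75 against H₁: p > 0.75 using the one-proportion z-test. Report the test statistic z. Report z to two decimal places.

z = 6.55

p̂ = 213/227 = 0.93833.
Null standard error: √(0.75·0.25/227) = √0.000825991 = 0.028740.
Test statistic: z = 0.18833/0.028740 = 6.55.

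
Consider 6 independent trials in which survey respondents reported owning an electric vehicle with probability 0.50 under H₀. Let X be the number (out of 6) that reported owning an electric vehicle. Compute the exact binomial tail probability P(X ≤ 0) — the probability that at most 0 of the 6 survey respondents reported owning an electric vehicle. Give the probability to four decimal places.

P = 0.0156

X ~ Binomial(n=6, p=0.50).
P(X ≤ 0) = C(6,0)·0.50^0·0.50^6.
= 0.015625 = 0.0156.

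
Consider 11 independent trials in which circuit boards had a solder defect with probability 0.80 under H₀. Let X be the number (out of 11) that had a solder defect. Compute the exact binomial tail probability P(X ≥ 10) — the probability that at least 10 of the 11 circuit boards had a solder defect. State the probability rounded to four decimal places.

P = 0.3221

X ~ Binomial(n=11, p=0.80).
P(X ≥ 10) = C(11,10)·0.80^10·0.20^1 + C(11,11)·0.80^11·0.20^0.
= 0.236223 + 0.085899 = 0.3221.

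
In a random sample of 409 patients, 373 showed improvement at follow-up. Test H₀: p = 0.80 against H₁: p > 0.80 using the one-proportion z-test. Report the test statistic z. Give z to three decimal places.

With x = 373 successes in n = 409, p̂ = 0.91198.
SE₀ = √(0.80·0.20/409) = 0.019779.
z = (0.91198 − 0.80)/0.019779 = 0.11198/0.019779 = 5.662.

z = 5.662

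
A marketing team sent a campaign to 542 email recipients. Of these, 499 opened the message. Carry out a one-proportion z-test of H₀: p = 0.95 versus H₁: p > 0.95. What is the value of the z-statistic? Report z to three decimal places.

z = -3.134

The sample proportion is 499/542 = 0.92066.
Null standard error: √(0.95·0.05/542) = √0.000087638 = 0.009362.
Test statistic: z = -0.02934/0.009362 = -3.134.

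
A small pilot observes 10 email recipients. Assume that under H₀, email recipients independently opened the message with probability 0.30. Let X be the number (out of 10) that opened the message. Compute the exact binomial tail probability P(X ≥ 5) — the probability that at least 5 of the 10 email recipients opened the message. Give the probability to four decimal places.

X ~ Binomial(n=10, p=0.30).
P(X ≥ 5) = Σ_{j=5}^{10} C(10,j)·0.30^j·0.70^{10−j}.
= 0.102919 + 0.036757 + 0.009002 + 0.001447 + 0.000138 + 0.000006 = 0.1503.

P = 0.1503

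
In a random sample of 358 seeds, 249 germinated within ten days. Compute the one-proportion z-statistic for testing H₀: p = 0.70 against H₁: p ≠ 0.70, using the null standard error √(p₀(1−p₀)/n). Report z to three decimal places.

p̂ = 249/358 = 0.69553.
SE₀ = √(0.70·0.30/358) = 0.024220.
z = (0.69553 − 0.70)/0.024220 = -0.00447/0.024220 = -0.185.

z = -0.185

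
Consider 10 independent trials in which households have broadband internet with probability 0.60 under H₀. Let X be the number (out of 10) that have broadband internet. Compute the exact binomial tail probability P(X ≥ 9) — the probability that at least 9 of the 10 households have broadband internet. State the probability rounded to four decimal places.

P = 0.0464

X ~ Binomial(n=10, p=0.60).
P(X ≥ 9) = C(10,9)·0.60^9·0.40^1 + C(10,10)·0.60^10·0.40^0.
= 0.040311 + 0.006047 = 0.0464.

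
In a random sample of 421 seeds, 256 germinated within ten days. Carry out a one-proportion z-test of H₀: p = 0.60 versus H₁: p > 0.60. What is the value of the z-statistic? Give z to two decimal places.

z = 0.34

p̂ = 256/421 = 0.60808.
Null standard error: √(0.60·0.40/421) = √0.000570071 = 0.023876.
z = (0.60808 − 0.60)/0.023876 = 0.00808/0.023876 = 0.34.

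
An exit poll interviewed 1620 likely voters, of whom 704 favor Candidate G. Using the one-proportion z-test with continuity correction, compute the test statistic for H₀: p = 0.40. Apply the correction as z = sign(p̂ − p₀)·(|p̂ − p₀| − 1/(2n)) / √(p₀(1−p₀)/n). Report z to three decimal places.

p̂ = 704/1620 = 0.43457. p̂ − p₀ = 0.034568.
1/(2n) = 0.000309.
Corrected numerator: |0.034568| − 0.000309 = 0.034259.
Null standard error: √(0.40·0.60/1620) = √0.000148148 = 0.012172.
z = +0.034259/0.012172 = 2.815.

z = 2.815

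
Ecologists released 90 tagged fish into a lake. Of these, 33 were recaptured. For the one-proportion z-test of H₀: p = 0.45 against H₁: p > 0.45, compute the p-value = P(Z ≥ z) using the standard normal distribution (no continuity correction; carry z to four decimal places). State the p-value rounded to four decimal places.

p-value = 0.9440

With x = 33 successes in n = 90, p̂ = 0.36667.
SE₀ = √(0.45·0.55/90) = 0.052440.
z = (p̂ − p₀)/SE = (33/90 − 0.45)/0.052440 ≈ -1.5891.
From the standard normal, P(Z ≥ z) = 0.9440.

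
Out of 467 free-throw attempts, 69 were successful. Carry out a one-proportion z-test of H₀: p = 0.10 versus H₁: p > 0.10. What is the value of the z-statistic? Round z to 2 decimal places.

The sample proportion is 69/467 = 0.14775.
SE₀ = √(0.10·0.90/467) = 0.013882.
z = (0.14775 − 0.10)/0.013882 = 0.04775/0.013882 = 3.44.

z = 3.44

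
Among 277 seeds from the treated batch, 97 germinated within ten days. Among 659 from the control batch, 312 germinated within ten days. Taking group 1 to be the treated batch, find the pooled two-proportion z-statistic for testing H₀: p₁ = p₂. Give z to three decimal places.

z = -3.470

p̂₁ = 97/277 = 0.35018, p̂₂ = 312/659 = 0.47344.
Pooled p̂ = (97+312)/(277+659) = 409/936 = 0.43697.
SE = √[p̂(1−p̂)(1/n₁+1/n₂)] = √[0.43697·0.56303·(1/277+1/659)] ≈ 0.035518.
z = (p̂₁ − p̂₂)/SE = (0.35018 − 0.47344)/0.035518 = -0.12326/0.035518 = -3.470.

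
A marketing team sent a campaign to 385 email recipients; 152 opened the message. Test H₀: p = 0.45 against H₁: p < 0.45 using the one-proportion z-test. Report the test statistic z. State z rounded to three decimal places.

z = -2.177

The sample proportion is 152/385 = 0.39481.
SE₀ = √(0.45·0.55/385) = 0.025355.
Test statistic: z = -0.05519/0.025355 = -2.177.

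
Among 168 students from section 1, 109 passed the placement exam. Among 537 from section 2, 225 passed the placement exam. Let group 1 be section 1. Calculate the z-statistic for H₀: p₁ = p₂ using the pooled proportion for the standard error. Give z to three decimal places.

z = 5.207

Sample proportions: p̂₁ = 109/168 = 0.64881 and p̂₂ = 225/537 = 0.41899.
Pooled p̂ = (109+225)/(168+537) = 334/705 = 0.47376.
SE = √[p̂(1−p̂)(1/n₁+1/n₂)] = √[0.47376·0.52624·(1/168+1/537)] ≈ 0.044139.
z = (p̂₁ − p̂₂)/SE = (0.64881 − 0.41899)/0.044139 = 0.22982/0.044139 = 5.207.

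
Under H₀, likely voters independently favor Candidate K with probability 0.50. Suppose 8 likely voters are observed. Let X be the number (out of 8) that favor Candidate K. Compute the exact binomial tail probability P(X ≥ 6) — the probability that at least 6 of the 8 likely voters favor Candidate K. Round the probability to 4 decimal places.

X ~ Binomial(n=8, p=0.50).
P(X ≥ 6) = C(8,6)·0.50^6·0.50^2 + C(8,7)·0.50^7·0.50^1 + C(8,8)·0.50^8·0.50^0.
= 0.109375 + 0.031250 + 0.003906 = 0.1445.

P = 0.1445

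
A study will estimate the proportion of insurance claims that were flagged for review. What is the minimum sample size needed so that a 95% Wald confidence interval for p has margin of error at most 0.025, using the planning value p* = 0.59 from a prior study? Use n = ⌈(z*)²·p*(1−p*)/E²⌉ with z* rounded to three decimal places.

The 95% critical value is z* = 1.960.
p*(1−p*) = 0.2419.
(z*)²·p*(1−p*)/E² = 3.841600·0.2419/0.000625 = 1486.853.
⌈1486.853⌉ = 1487.

n = 1487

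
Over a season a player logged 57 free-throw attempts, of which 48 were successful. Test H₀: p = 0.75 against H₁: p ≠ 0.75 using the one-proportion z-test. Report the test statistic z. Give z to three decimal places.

Sample proportion p̂ = 48/57 = 0.84211.
Null standard error: √(0.75·0.25/57) = √0.003289474 = 0.057354.
z = (p̂ − p₀)/SE = (0.84211 − 0.75)/0.057354 = 1.606.

z = 1.606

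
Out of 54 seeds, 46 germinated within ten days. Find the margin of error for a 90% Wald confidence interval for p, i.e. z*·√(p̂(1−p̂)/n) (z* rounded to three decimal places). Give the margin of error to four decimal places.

ME = 0.0795

With x = 46 successes in n = 54, p̂ = 0.85185.
Standard error of p̂: √(0.126200/54) = √0.002337042 = 0.048343.
For 90% confidence, z* = 1.645.
ME = 1.645·0.048343 = 0.0795.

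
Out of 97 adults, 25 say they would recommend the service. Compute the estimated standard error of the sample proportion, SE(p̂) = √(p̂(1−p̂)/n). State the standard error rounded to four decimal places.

Sample proportion p̂ = 25/97 = 0.25773.
p̂(1−p̂) = 0.191305.
SE = √(0.191305/97) = 0.0444.

SE = 0.0444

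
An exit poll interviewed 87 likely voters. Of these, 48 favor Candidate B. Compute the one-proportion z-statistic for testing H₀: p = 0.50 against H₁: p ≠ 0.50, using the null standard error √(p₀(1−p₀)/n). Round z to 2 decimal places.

With x = 48 successes in n = 87, p̂ = 0.55172.
Null standard error: √(0.50·0.50/87) = √0.002873563 = 0.053606.
Test statistic: z = 0.05172/0.053606 = 0.96.

z = 0.96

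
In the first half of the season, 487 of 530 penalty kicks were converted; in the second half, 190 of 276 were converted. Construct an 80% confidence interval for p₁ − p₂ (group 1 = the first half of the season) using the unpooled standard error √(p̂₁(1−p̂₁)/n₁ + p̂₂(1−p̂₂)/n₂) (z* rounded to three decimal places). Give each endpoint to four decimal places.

p̂₁ = 0.91887, p̂₂ = 0.68841, so the observed difference is 0.23046.
SE = √(0.000140660 + 0.000777186) = √0.000917846 = 0.030296.
For 80% confidence, z* = 1.282. Margin of error = 0.03884.
CI: 0.23046 ± 0.03884 = (0.1916, 0.2693).

(0.1916, 0.2693)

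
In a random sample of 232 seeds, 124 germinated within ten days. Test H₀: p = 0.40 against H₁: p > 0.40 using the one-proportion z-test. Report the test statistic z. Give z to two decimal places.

z = 4.18

With x = 124 successes in n = 232, p̂ = 0.53448.
Null standard error: √(0.40·0.60/232) = √0.001034483 = 0.032163.
Test statistic: z = 0.13448/0.032163 = 4.18.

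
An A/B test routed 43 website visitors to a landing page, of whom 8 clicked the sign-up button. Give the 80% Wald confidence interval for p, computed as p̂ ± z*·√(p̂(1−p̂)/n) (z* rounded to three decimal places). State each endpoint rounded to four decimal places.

(0.1100, 0.2621)

Sample proportion p̂ = 8/43 = 0.18605.
SE = √(p̂(1−p̂)/n) = √(0.151433/43) = 0.059344.
The 80% critical value is z* = 1.282.
Margin of error: 1.282 × 0.059344 = 0.07608.
CI: 0.18605 ± 0.07608 = (0.1100, 0.2621).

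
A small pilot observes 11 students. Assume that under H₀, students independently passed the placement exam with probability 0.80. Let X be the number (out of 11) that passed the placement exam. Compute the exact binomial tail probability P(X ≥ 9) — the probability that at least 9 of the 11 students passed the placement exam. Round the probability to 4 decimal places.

P = 0.6174

X is binomial with n = 11 and p = 0.80.
P(X ≥ 9) = C(11,9)·0.80^9·0.20^2 + C(11,10)·0.80^10·0.20^1 + C(11,11)·0.80^11·0.20^0.
= 0.295279 + 0.236223 + 0.085899 = 0.6174.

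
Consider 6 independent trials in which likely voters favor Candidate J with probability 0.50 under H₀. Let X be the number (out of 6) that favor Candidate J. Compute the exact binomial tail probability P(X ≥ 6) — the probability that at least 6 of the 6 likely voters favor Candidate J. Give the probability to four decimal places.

X is binomial with n = 6 and p = 0.50.
P(X ≥ 6) = C(6,6)·0.50^6·0.50^0.
= 0.015625 = 0.0156.

P = 0.0156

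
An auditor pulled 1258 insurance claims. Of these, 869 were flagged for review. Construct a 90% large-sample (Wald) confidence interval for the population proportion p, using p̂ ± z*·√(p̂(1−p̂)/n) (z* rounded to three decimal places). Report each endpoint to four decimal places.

(0.6693, 0.7122)

Sample proportion p̂ = 869/1258 = 0.69078.
SE = √(p̂(1−p̂)/n) = √(0.213603/1258) = 0.013031.
The 90% critical value is z* = 1.645.
Margin of error: 1.645 × 0.013031 = 0.02144.
So the interval runs from 0.6693 to 0.7122.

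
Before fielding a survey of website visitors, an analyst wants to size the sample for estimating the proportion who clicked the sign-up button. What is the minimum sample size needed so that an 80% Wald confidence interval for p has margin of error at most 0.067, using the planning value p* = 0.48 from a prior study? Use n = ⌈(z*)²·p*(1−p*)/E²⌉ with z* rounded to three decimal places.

n = 92

The 80% critical value is z* = 1.282.
p*(1−p*) = 0.48·0.52 = 0.2496.
Required n before rounding: 1.643524 × 0.2496 / 0.067² = 91.384.
Rounding up, n = 92.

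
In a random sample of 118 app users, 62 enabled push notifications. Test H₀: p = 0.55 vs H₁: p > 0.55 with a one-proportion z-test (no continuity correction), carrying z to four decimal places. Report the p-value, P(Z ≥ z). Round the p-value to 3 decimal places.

The sample proportion is 62/118 = 0.52542.
SE₀ = √(0.55·0.45/118) = 0.045798.
Test statistic (full precision, shown to 4 dp): z = (62/118 − 0.55)/SE₀ ≈ -0.5366.
p-value = P(Z ≥ z) with z = -0.5366 → 0.704.

p-value = 0.704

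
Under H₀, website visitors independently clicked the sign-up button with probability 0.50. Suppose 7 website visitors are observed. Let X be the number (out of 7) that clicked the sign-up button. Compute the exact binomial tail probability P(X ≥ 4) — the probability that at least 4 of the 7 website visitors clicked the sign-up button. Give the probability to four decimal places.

P = 0.5000

X is binomial with n = 7 and p = 0.50.
P(X ≥ 4) = C(7,4)·0.50^4·0.50^3 + C(7,5)·0.50^5·0.50^2 + C(7,6)·0.50^6·0.50^1 + C(7,7)·0.50^7·0.50^0.
= 0.273438 + 0.164062 + 0.054688 + 0.007812 = 0.5000.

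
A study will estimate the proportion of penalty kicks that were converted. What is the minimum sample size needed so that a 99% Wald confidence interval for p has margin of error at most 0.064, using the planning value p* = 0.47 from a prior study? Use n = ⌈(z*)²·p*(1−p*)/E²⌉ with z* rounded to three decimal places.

For 99% confidence, z* = 2.576.
p*(1−p*) = 0.47·0.53 = 0.2491.
(z*)²·p*(1−p*)/E² = 6.635776·0.2491/0.004096 = 403.558.
Rounding up, n = 404.

n = 404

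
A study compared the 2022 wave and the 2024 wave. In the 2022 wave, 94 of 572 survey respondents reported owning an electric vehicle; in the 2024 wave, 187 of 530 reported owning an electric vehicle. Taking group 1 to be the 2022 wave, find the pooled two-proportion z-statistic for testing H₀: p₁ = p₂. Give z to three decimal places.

p̂₁ = 94/572 = 0.16434, p̂₂ = 187/530 = 0.35283.
Pooled p̂ = (94+187)/(572+530) = 281/1102 = 0.25499.
SE = √[p̂(1−p̂)(1/n₁+1/n₂)] = √[0.25499·0.74501·(1/572+1/530)] ≈ 0.026278.
z = -0.18849/0.026278 = -7.173.

z = -7.173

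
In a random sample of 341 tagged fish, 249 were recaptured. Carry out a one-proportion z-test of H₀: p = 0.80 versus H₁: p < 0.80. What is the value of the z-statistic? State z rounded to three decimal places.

The sample proportion is 249/341 = 0.73021.
SE₀ = √(0.80·0.20/341) = 0.021661.
Test statistic: z = -0.06979/0.021661 = -3.222.

z = -3.222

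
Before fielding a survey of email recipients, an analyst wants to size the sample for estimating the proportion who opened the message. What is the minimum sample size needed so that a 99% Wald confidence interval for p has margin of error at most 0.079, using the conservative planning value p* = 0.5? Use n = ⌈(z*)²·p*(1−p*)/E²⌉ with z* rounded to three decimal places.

n = 266

The 99% critical value is z* = 2.576.
p*(1−p*) = 0.50·0.50 = 0.2500.
(z*)²·p*(1−p*)/E² = 6.635776·0.2500/0.006241 = 265.814.
⌈265.814⌉ = 266.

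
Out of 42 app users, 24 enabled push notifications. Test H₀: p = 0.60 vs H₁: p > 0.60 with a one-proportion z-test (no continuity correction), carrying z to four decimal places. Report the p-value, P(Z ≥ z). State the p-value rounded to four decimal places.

p-value = 0.6473

With x = 24 successes in n = 42, p̂ = 0.57143.
SE₀ = √(0.60·0.40/42) = 0.075593.
Test statistic (full precision, shown to 4 dp): z = (24/42 − 0.60)/SE₀ ≈ -0.3780.
p-value = P(Z ≥ z) with z = -0.3780 → 0.6473.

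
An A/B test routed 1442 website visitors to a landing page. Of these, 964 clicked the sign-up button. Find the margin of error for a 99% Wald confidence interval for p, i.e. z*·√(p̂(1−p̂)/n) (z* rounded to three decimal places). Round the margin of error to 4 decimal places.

ME = 0.0319

With x = 964 successes in n = 1442, p̂ = 0.66852.
Standard error of p̂: √(0.221602/1442) = √0.000153677 = 0.012397.
For 99% confidence, z* = 2.576.
ME = 2.576·0.012397 = 0.0319.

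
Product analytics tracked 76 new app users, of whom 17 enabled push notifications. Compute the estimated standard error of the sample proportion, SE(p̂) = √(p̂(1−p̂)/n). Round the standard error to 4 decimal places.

With x = 17 successes in n = 76, p̂ = 0.22368.
p̂(1−p̂) = 0.22368·0.77632 = 0.173647.
Dividing by n and taking the root: √0.002284829 = 0.0478.

SE = 0.0478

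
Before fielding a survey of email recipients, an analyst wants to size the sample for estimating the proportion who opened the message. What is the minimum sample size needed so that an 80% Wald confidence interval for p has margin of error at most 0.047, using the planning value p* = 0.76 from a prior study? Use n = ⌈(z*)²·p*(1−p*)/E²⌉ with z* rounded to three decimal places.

z* = 1.282 at the 80% level.
p*(1−p*) = 0.1824.
(z*)²·p*(1−p*)/E² = 1.643524·0.1824/0.002209 = 135.708.
Rounding up, n = 136.

n = 136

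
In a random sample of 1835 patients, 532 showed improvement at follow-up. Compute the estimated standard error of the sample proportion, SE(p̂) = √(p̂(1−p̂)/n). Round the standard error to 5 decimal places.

SE = 0.01059

The sample proportion is 532/1835 = 0.28992.
p̂(1−p̂) = 0.28992·0.71008 = 0.205866.
Dividing by n and taking the root: √0.000112189 = 0.01059.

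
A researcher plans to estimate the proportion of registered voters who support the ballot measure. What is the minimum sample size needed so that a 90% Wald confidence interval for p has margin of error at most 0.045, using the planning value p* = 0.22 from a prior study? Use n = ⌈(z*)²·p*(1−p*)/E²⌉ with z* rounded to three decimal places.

The 90% critical value is z* = 1.645.
p*(1−p*) = 0.22·0.78 = 0.1716.
Required n before rounding: 2.706025 × 0.1716 / 0.045² = 229.311.
⌈229.311⌉ = 230.

n = 230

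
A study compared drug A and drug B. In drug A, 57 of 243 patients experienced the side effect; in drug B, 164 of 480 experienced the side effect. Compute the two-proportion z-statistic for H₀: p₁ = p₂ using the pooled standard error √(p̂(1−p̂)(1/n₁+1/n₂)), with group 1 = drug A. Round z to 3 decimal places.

z = -2.953

p̂₁ = 57/243 = 0.23457, p̂₂ = 164/480 = 0.34167.
Pooling: p̂ = 221/723 = 0.30567.
Pooled SE = √[0.2122362·0.00619856] ≈ 0.036271.
z = -0.10710/0.036271 = -2.953.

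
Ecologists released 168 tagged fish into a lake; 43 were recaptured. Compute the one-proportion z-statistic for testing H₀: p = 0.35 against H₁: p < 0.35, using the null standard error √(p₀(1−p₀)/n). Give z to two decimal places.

With x = 43 successes in n = 168, p̂ = 0.25595.
Null standard error: √(0.35·0.65/168) = √0.001354167 = 0.036799.
z = (p̂ − p₀)/SE = (0.25595 − 0.35)/0.036799 = -2.56.

z = -2.56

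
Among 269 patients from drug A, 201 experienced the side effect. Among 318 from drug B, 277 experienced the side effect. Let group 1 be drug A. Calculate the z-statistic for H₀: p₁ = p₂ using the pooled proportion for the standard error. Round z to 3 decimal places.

Sample proportions: p̂₁ = 201/269 = 0.74721 and p̂₂ = 277/318 = 0.87107.
Pooling: p̂ = 478/587 = 0.81431.
SE = √[p̂(1−p̂)(1/n₁+1/n₂)] = √[0.81431·0.18569·(1/269+1/318)] ≈ 0.032212.
z = (p̂₁ − p̂₂)/SE = (0.74721 − 0.87107)/0.032212 = -0.12386/0.032212 = -3.845.

z = -3.845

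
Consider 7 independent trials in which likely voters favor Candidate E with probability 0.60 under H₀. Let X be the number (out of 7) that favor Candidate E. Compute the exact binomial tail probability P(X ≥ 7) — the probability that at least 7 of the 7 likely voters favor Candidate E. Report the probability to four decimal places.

X is binomial with n = 7 and p = 0.60.
P(X ≥ 7) = C(7,7)·0.60^7·0.40^0.
= 0.027994 = 0.0280.

P = 0.0280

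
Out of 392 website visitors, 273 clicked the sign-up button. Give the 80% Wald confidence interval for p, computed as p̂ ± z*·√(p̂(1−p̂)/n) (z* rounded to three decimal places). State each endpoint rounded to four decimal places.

(0.6667, 0.7262)

With x = 273 successes in n = 392, p̂ = 0.69643.
SE = √(p̂(1−p̂)/n) = √(0.211416/392) = 0.023223.
For 80% confidence, z* = 1.282.
Margin of error: 1.282 × 0.023223 = 0.02977.
Interval: 0.69643 ± 0.02977 → (0.6667, 0.7262).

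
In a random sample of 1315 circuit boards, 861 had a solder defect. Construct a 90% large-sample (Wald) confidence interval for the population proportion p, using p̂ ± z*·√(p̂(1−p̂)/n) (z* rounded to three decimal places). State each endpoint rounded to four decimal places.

(0.6332, 0.6763)

Sample proportion p̂ = 861/1315 = 0.65475.
SE = √(p̂(1−p̂)/n) = √(0.226052/1315) = 0.013111.
For 90% confidence, z* = 1.645.
Margin of error: 1.645 × 0.013111 = 0.02157.
So the interval runs from 0.6332 to 0.6763.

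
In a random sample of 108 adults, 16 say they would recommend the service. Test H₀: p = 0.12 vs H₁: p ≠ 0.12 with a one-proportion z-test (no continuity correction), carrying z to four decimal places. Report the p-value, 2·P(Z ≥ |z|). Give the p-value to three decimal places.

p-value = 0.368

With x = 16 successes in n = 108, p̂ = 0.14815.
Under H₀, SE = √(p₀(1−p₀)/n) = √(0.12·0.88/108) = √0.000977778 = 0.031269.
z = (p̂ − p₀)/SE = (16/108 − 0.12)/0.031269 ≈ 0.9002.
p-value = 2·P(Z ≥ |z|) with z = 0.9002 → 0.368.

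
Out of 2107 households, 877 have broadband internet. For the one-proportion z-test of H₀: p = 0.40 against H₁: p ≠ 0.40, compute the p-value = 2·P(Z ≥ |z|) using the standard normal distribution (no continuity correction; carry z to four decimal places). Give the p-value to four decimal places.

The sample proportion is 877/2107 = 0.41623.
Under H₀, SE = √(p₀(1−p₀)/n) = √(0.40·0.60/2107) = √0.000113906 = 0.010673.
z = (p̂ − p₀)/SE = (877/2107 − 0.40)/0.010673 ≈ 1.5209.
From the standard normal, 2·P(Z ≥ |z|) = 0.1283.

p-value = 0.1283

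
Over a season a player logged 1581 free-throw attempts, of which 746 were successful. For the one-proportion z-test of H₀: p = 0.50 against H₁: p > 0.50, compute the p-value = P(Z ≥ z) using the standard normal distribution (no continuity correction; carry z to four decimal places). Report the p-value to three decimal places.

p̂ = 746/1581 = 0.47185.
Null standard error: √(0.50·0.50/1581) = √0.000158128 = 0.012575.
Test statistic (full precision, shown to 4 dp): z = (746/1581 − 0.50)/SE₀ ≈ -2.2383.
From the standard normal, P(Z ≥ z) = 0.987.

p-value = 0.987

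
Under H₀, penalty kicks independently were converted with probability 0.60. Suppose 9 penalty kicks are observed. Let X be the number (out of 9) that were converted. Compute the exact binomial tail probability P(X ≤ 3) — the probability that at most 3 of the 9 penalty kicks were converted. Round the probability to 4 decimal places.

P = 0.0994

X is binomial with n = 9 and p = 0.60.
P(X ≤ 3) = C(9,0)·0.60^0·0.40^9 + C(9,1)·0.60^1·0.40^8 + C(9,2)·0.60^2·0.40^7 + C(9,3)·0.60^3·0.40^6.
= 0.000262 + 0.003539 + 0.021234 + 0.074318 = 0.0994.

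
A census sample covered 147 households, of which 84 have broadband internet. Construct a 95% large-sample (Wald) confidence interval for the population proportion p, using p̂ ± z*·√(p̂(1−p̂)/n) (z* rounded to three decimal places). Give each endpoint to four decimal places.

p̂ = 84/147 = 0.57143.
SE(p̂) = √(0.57143·0.42857/147) = 0.040816.
z* = 1.960 at the 95% level.
Margin = 1.960·0.040816 = 0.08000.
CI: 0.57143 ± 0.08000 = (0.4914, 0.6514).

(0.4914, 0.6514)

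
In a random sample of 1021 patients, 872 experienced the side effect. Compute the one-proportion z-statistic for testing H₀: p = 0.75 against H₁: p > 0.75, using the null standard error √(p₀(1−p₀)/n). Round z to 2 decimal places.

z = 7.68

p̂ = 872/1021 = 0.85406.
Under H₀, SE = √(p₀(1−p₀)/n) = √(0.75·0.25/1021) = √0.000183643 = 0.013552.
z = (0.85406 − 0.75)/0.013552 = 0.10406/0.013552 = 7.68.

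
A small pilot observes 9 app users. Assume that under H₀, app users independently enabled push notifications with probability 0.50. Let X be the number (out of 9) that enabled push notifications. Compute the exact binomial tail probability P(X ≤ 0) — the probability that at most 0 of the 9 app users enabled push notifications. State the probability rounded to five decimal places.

P = 0.00195

X is binomial with n = 9 and p = 0.50.
P(X ≤ 0) = C(9,0)·0.50^0·0.50^9.
= 0.001953 = 0.00195.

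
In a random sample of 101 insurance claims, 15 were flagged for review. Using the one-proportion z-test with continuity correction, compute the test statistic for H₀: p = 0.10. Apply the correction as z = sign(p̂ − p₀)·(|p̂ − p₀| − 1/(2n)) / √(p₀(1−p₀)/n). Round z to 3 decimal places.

z = 1.459

Sample proportion p̂ = 15/101 = 0.14851. p̂ − p₀ = 0.048515.
Continuity correction 1/(2n) = 1/202 = 0.004950.
Corrected numerator: |0.048515| − 0.004950 = 0.043565.
Under H₀, SE = √(p₀(1−p₀)/n) = √(0.10·0.90/101) = √0.000891089 = 0.029851.
z = +0.043565/0.029851 = 1.459.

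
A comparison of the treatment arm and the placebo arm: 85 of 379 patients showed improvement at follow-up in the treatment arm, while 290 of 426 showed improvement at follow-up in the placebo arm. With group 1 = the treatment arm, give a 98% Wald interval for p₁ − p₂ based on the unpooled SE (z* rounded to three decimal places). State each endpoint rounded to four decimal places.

p̂₁ = 85/379 = 0.22427, p̂₂ = 290/426 = 0.68075; p̂₁ − p̂₂ = -0.45648.
SE = √(0.000459038 + 0.000510162) = √0.000969200 = 0.031132.
The 98% critical value is z* = 2.326. Margin of error = 0.07241.
Interval: -0.45648 ± 0.07241 → (-0.5289, -0.3841).

(-0.5289, -0.3841)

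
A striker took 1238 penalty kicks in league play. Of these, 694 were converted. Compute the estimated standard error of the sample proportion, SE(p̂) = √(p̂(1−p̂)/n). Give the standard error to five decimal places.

With x = 694 successes in n = 1238, p̂ = 0.56058.
p̂(1−p̂) = 0.246330.
SE = √(0.246330/1238) = 0.01411.

SE = 0.01411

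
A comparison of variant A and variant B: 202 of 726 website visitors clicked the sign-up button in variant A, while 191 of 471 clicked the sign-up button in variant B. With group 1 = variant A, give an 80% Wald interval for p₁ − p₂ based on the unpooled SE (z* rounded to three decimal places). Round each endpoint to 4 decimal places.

(-0.1633, -0.0913)

p̂₁ = 202/726 = 0.27824, p̂₂ = 191/471 = 0.40552; p̂₁ − p̂₂ = -0.12728.
Unpooled SE = √(p̂₁(1−p̂₁)/n₁ + p̂₂(1−p̂₂)/n₂) = √(0.000276613 + 0.000511833) = 0.028079.
The 80% critical value is z* = 1.282. Margin = 1.282·0.028079 = 0.03600.
CI: -0.12728 ± 0.03600 = (-0.1633, -0.0913).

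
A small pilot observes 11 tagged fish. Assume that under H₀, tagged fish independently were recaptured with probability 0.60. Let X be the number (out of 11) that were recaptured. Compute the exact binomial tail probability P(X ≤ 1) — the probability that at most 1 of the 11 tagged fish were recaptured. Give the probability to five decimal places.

P = 0.00073

X is binomial with n = 11 and p = 0.60.
P(X ≤ 1) = C(11,0)·0.60^0·0.40^11 + C(11,1)·0.60^1·0.40^10.
= 0.000042 + 0.000692 = 0.00073.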